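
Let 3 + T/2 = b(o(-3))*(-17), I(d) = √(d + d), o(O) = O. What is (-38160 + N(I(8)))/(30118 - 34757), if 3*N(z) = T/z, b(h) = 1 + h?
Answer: 228929/27834 ≈ 8.2248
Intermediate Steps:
I(d) = √2*√d (I(d) = √(2*d) = √2*√d)
T = 62 (T = -6 + 2*((1 - 3)*(-17)) = -6 + 2*(-2*(-17)) = -6 + 2*34 = -6 + 68 = 62)
N(z) = 62/(3*z) (N(z) = (62/z)/3 = 62/(3*z))
(-38160 + N(I(8)))/(30118 - 34757) = (-38160 + 62/(3*((√2*√8))))/(30118 - 34757) = (-38160 + 62/(3*((√2*(2*√2)))))/(-4639) = (-38160 + (62/3)/4)*(-1/4639) = (-38160 + (62/3)*(¼))*(-1/4639) = (-38160 + 31/6)*(-1/4639) = -228929/6*(-1/4639) = 228929/27834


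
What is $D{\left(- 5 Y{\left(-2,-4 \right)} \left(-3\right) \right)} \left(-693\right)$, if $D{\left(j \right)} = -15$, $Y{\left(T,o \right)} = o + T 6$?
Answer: $10395$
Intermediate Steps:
$Y{\left(T,o \right)} = o + 6 T$
$D{\left(- 5 Y{\left(-2,-4 \right)} \left(-3\right) \right)} \left(-693\right) = \left(-15\right) \left(-693\right) = 10395$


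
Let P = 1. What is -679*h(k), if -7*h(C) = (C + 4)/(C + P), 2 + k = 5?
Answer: 679/4 ≈ 169.75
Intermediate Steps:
k = 3 (k = -2 + 5 = 3)
h(C) = -(4 + C)/(7*(1 + C)) (h(C) = -(C + 4)/(7*(C + 1)) = -(4 + C)/(7*(1 + C)))
-679*h(k) = -97*(-4 - 1*3)/(1 + 3) = -97*(-4 - 3)/4 = -97*(-7)/4 = -679*(-¼) = 679/4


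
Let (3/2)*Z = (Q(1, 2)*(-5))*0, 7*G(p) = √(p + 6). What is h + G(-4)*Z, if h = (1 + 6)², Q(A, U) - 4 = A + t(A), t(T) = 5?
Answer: 49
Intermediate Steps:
Q(A, U) = 9 + A (Q(A, U) = 4 + (A + 5) = 4 + (5 + A) = 9 + A)
G(p) = √(6 + p)/7 (G(p) = √(p + 6)/7 = √(6 + p)/7)
h = 49 (h = 7² = 49)
Z = 0 (Z = 2*(((9 + 1)*(-5))*0)/3 = 2*((10*(-5))*0)/3 = 2*(-50*0)/3 = (⅔)*0 = 0)
h + G(-4)*Z = 49 + (√(6 - 4)/7)*0 = 49 + (√2/7)*0 = 49 + 0 = 49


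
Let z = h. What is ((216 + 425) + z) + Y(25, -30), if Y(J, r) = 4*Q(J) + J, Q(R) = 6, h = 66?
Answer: 756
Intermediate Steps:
z = 66
Y(J, r) = 24 + J (Y(J, r) = 4*6 + J = 24 + J)
((216 + 425) + z) + Y(25, -30) = ((216 + 425) + 66) + (24 + 25) = (641 + 66) + 49 = 707 + 49 = 756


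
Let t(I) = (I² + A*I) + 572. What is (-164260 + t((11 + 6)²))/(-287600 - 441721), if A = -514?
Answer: 228713/729321 ≈ 0.31360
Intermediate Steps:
t(I) = 572 + I² - 514*I (t(I) = (I² - 514*I) + 572 = 572 + I² - 514*I)
(-164260 + t((11 + 6)²))/(-287600 - 441721) = (-164260 + (572 + ((11 + 6)²)² - 514*(11 + 6)²))/(-287600 - 441721) = (-164260 + (572 + (17²)² - 514*17²))/(-729321) = (-164260 + (572 + 289² - 514*289))*(-1/729321) = (-164260 + (572 + 83521 - 148546))*(-1/729321) = (-164260 - 64453)*(-1/729321) = -228713*(-1/729321) = 228713/729321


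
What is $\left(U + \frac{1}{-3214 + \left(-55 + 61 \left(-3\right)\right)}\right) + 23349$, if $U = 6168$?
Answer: $\frac{101892683}{3452} \approx 29517.0$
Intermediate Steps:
$\left(U + \frac{1}{-3214 + \left(-55 + 61 \left(-3\right)\right)}\right) + 23349 = \left(6168 + \frac{1}{-3214 + \left(-55 + 61 \left(-3\right)\right)}\right) + 23349 = \left(6168 + \frac{1}{-3214 - 238}\right) + 23349 = \left(6168 + \frac{1}{-3452}\right) + 23349 = \left(6168 - \frac{1}{3452}\right) + 23349 = \frac{21291935}{3452} + 23349 = \frac{101892683}{3452}$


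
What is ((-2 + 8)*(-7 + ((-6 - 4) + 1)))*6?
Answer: -576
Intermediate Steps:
((-2 + 8)*(-7 + ((-6 - 4) + 1)))*6 = (6*(-7 + (-10 + 1)))*6 = (6*(-7 - 9))*6 = (6*(-16))*6 = -96*6 = -576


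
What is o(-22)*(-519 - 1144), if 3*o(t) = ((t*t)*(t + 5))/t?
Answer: -621962/3 ≈ -2.0732e+5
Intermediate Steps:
o(t) = t*(5 + t)/3 (o(t) = (((t*t)*(t + 5))/t)/3 = ((t²*(5 + t))/t)/3 = (t*(5 + t))/3 = t*(5 + t)/3)
o(-22)*(-519 - 1144) = ((⅓)*(-22)*(5 - 22))*(-519 - 1144) = ((⅓)*(-22)*(-17))*(-1663) = (374/3)*(-1663) = -621962/3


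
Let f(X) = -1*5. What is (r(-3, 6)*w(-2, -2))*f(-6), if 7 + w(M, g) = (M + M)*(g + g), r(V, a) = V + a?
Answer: -135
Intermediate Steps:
w(M, g) = -7 + 4*M*g (w(M, g) = -7 + (M + M)*(g + g) = -7 + (2*M)*(2*g) = -7 + 4*M*g)
f(X) = -5
(r(-3, 6)*w(-2, -2))*f(-6) = ((-3 + 6)*(-7 + 4*(-2)*(-2)))*(-5) = (3*(-7 + 16))*(-5) = (3*9)*(-5) = 27*(-5) = -135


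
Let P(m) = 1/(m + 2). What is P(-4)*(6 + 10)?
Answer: -8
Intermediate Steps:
P(m) = 1/(2 + m)
P(-4)*(6 + 10) = (6 + 10)/(2 - 4) = 16/(-2) = -1/2*16 = -8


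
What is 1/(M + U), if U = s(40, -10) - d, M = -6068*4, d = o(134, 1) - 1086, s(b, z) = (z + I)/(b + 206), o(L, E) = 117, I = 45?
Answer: -246/5732503 ≈ -4.2913e-5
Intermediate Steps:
s(b, z) = (45 + z)/(206 + b) (s(b, z) = (z + 45)/(b + 206) = (45 + z)/(206 + b))
d = -969 (d = 117 - 1086 = -969)
M = -24272
U = 238409/246 (U = (45 - 10)/(206 + 40) - 1*(-969) = 35/246 + 969 = 238409/246 ≈ 969.14)
1/(M + U) = 1/(-24272 + 238409/246) = 1/(-5732503/246) = -246/5732503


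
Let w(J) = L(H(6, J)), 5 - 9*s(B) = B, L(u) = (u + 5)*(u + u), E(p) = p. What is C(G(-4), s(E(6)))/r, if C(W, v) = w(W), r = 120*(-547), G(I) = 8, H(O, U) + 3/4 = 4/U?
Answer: 19/525120 ≈ 3.6182e-5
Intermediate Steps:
H(O, U) = -¾ + 4/U
L(u) = 2*u*(5 + u) (L(u) = (5 + u)*(2*u) = 2*u*(5 + u))
s(B) = 5/9 - B/9
w(J) = 2*(-¾ + 4/J)*(17/4 + 4/J) (w(J) = 2*(-¾ + 4/J)*(5 + (-¾ + 4/J)) = 2*(-¾ + 4/J)*(17/4 + 4/J))
r = -65640
C(W, v) = -51/8 + 28/W + 32/W²
C(G(-4), s(E(6)))/r = (-51/8 + 28/8 + 32/8²)/(-65640) = (-51/8 + 28*(⅛) + 32*(1/64))*(-1/65640) = (-51/8 + 7/2 + ½)*(-1/65640) = -19/8*(-1/65640) = 19/525120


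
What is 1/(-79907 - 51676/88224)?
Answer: -22056/1762441711 ≈ -1.2514e-5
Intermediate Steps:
1/(-79907 - 51676/88224) = 1/(-79907 - 51676*1/88224) = 1/(-79907 - 12919/22056) = 1/(-1762441711/22056) = -22056/1762441711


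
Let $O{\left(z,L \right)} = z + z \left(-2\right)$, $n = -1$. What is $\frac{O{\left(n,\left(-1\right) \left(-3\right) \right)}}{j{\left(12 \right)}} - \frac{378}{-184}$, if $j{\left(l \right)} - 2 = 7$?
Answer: $\frac{1793}{828} \approx 2.1655$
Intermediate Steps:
$j{\left(l \right)} = 9$ ($j{\left(l \right)} = 2 + 7 = 9$)
$O{\left(z,L \right)} = - z$ ($O{\left(z,L \right)} = z - 2 z = - z$)
$\frac{O{\left(n,\left(-1\right) \left(-3\right) \right)}}{j{\left(12 \right)}} - \frac{378}{-184} = \frac{\left(-1\right) \left(-1\right)}{9} - \frac{378}{-184} = 1 \cdot \frac{1}{9} - - \frac{189}{92} = \frac{1}{9} + \frac{189}{92} = \frac{1793}{828}$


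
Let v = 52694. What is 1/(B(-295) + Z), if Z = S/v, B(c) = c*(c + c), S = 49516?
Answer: 26347/4585720108 ≈ 5.7454e-6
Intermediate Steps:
B(c) = 2*c² (B(c) = c*(2*c) = 2*c²)
Z = 24758/26347 (Z = 49516/52694 = 49516*(1/52694) = 24758/26347 ≈ 0.93969)
1/(B(-295) + Z) = 1/(2*(-295)² + 24758/26347) = 1/(2*87025 + 24758/26347) = 1/(174050 + 24758/26347) = 1/(4585720108/26347) = 26347/4585720108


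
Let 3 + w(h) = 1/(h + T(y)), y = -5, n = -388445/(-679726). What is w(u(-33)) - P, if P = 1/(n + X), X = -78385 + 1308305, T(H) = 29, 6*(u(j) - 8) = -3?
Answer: -181414000529203/61028656296645 ≈ -2.9726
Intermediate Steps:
u(j) = 15/2 (u(j) = 8 + (⅙)*(-3) = 8 - ½ = 15/2)
n = 388445/679726 (n = -388445*(-1/679726) = 388445/679726 ≈ 0.57147)
w(h) = -3 + 1/(29 + h) (w(h) = -3 + 1/(h + 29) = -3 + 1/(29 + h))
X = 1229920
P = 679726/836008990365 (P = 1/(388445/679726 + 1229920) = 1/(836008990365/679726) = 679726/836008990365 ≈ 8.1306e-7)
w(u(-33)) - P = (-86 - 3*15/2)/(29 + 15/2) - 1*679726/836008990365 = (-86 - 45/2)/(73/2) - 679726/836008990365 = (2/73)*(-217/2) - 679726/836008990365 = -217/73 - 679726/836008990365 = -181414000529203/61028656296645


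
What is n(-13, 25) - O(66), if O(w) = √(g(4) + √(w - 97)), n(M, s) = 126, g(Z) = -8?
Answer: 126 - √(-8 + I*√31) ≈ 125.07 - 2.9788*I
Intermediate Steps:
O(w) = √(-8 + √(-97 + w)) (O(w) = √(-8 + √(w - 97)) = √(-8 + √(-97 + w)))
n(-13, 25) - O(66) = 126 - √(-8 + √(-97 + 66)) = 126 - √(-8 + √(-31)) = 126 - √(-8 + I*√31)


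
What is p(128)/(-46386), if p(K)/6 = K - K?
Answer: 0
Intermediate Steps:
p(K) = 0 (p(K) = 6*(K - K) = 6*0 = 0)
p(128)/(-46386) = 0/(-46386) = 0*(-1/46386) = 0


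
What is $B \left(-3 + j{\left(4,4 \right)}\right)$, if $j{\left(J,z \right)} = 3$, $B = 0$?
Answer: $0$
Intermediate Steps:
$B \left(-3 + j{\left(4,4 \right)}\right) = 0 \left(-3 + 3\right) = 0 \cdot 0 = 0$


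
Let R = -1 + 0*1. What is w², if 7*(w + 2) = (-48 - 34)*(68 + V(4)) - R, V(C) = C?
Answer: 35010889/49 ≈ 7.1451e+5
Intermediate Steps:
R = -1 (R = -1 + 0 = -1)
w = -5917/7 (w = -2 + ((-48 - 34)*(68 + 4) - 1*(-1))/7 = -2 + (-82*72 + 1)/7 = -2 + (-5904 + 1)/7 = -2 + (⅐)*(-5903) = -2 - 5903/7 = -5917/7 ≈ -845.29)
w² = (-5917/7)² = 35010889/49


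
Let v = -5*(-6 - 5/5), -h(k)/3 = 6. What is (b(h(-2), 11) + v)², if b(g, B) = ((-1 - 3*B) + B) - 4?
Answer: 64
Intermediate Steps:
h(k) = -18 (h(k) = -3*6 = -18)
v = 35 (v = -5*(-6 - 5*⅕) = -5*(-6 - 1) = -5*(-7) = 35)
b(g, B) = -5 - 2*B (b(g, B) = (-1 - 2*B) - 4 = -5 - 2*B)
(b(h(-2), 11) + v)² = ((-5 - 2*11) + 35)² = ((-5 - 22) + 35)² = (-27 + 35)² = 8² = 64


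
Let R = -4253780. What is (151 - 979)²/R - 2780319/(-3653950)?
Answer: 466088784951/777154971550 ≈ 0.59974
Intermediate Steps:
(151 - 979)²/R - 2780319/(-3653950) = (151 - 979)²/(-4253780) - 2780319/(-3653950) = (-828)²*(-1/4253780) - 2780319*(-1/3653950) = 685584*(-1/4253780) + 2780319/3653950 = -171396/1063445 + 2780319/3653950 = 466088784951/777154971550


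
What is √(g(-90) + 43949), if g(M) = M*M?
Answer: √52049 ≈ 228.14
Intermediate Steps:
g(M) = M²
√(g(-90) + 43949) = √((-90)² + 43949) = √(8100 + 43949) = √52049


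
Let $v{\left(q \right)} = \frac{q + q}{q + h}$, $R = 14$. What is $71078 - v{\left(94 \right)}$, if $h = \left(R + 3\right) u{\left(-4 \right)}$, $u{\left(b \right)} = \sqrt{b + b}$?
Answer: $\frac{198089968}{2787} + \frac{1598 i \sqrt{2}}{2787} \approx 71076.0 + 0.81088 i$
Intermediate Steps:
$u{\left(b \right)} = \sqrt{2} \sqrt{b}$ ($u{\left(b \right)} = \sqrt{2 b} = \sqrt{2} \sqrt{b}$)
$h = 34 i \sqrt{2}$ ($h = \left(14 + 3\right) \sqrt{2} \sqrt{-4} = 17 \sqrt{2} \cdot 2 i = 17 \cdot 2 i \sqrt{2} = 34 i \sqrt{2} \approx 48.083 i$)
$v{\left(q \right)} = \frac{2 q}{q + 34 i \sqrt{2}}$ ($v{\left(q \right)} = \frac{q + q}{q + 34 i \sqrt{2}} = \frac{2 q}{q + 34 i \sqrt{2}}$)
$71078 - v{\left(94 \right)} = 71078 - 2 \cdot 94 \frac{1}{94 + 34 i \sqrt{2}} = 71078 - \frac{188}{94 + 34 i \sqrt{2}}$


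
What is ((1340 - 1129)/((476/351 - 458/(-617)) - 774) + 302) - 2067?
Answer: -295097935757/167168408 ≈ -1765.3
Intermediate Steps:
((1340 - 1129)/((476/351 - 458/(-617)) - 774) + 302) - 2067 = (211/((476*(1/351) - 458*(-1/617)) - 774) + 302) - 2067 = (211/((476/351 + 458/617) - 774) + 302) - 2067 = (211/(454450/216567 - 774) + 302) - 2067 = (211/(-167168408/216567) + 302) - 2067 = (211*(-216567/167168408) + 302) - 2067 = (-45695637/167168408 + 302) - 2067 = 50439163579/167168408 - 2067 = -295097935757/167168408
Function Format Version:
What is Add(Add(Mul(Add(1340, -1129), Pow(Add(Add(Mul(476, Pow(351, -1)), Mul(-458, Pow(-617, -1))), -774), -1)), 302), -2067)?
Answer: Rational(-295097935757, 167168408) ≈ -1765.3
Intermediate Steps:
Add(Add(Mul(Add(1340, -1129), Pow(Add(Add(Mul(476, Pow(351, -1)), Mul(-458, Pow(-617, -1))), -774), -1)), 302), -2067) = Add(Add(Mul(211, Pow(Add(Add(Mul(476, Rational(1, 351)), Mul(-458, Rational(-1, 617))), -774), -1)), 302), -2067) = Add(Add(Mul(211, Pow(Add(Add(Rational(476, 351), Rational(458, 617)), -774), -1)), 302), -2067) = Add(Add(Mul(211, Pow(Add(Rational(454450, 216567), -774), -1)), 302), -2067) = Add(Add(Mul(211, Pow(Rational(-167168408, 216567), -1)), 302), -2067) = Add(Add(Mul(211, Rational(-216567, 167168408)), 302), -2067) = Add(Add(Rational(-45695637, 167168408), 302), -2067) = Add(Rational(50439163579, 167168408), -2067) = Rational(-295097935757, 167168408)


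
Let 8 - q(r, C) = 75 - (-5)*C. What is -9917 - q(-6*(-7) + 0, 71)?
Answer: -9495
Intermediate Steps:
q(r, C) = -67 - 5*C (q(r, C) = 8 - (75 - (-5)*C) = 8 - (75 + 5*C) = 8 + (-75 - 5*C) = -67 - 5*C)
-9917 - q(-6*(-7) + 0, 71) = -9917 - (-67 - 5*71) = -9917 - (-67 - 355) = -9917 - 1*(-422) = -9917 + 422 = -9495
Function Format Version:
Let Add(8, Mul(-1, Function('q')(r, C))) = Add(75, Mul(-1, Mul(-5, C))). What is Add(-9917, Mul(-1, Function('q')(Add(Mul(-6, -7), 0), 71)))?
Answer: -9495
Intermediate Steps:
Function('q')(r, C) = Add(-67, Mul(-5, C)) (Function('q')(r, C) = Add(8, Mul(-1, Add(75, Mul(-1, Mul(-5, C))))) = Add(8, Mul(-1, Add(75, Mul(5, C)))) = Add(8, Add(-75, Mul(-5, C))) = Add(-67, Mul(-5, C)))
Add(-9917, Mul(-1, Function('q')(Add(Mul(-6, -7), 0), 71))) = Add(-9917, Mul(-1, Add(-67, Mul(-5, 71)))) = Add(-9917, Mul(-1, Add(-67, -355))) = Add(-9917, Mul(-1, -422)) = Add(-9917, 422) = -9495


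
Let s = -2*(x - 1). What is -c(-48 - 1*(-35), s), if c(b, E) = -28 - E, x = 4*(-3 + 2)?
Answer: 38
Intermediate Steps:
x = -4 (x = 4*(-1) = -4)
s = 10 (s = -2*(-4 - 1) = -2*(-5) = 10)
-c(-48 - 1*(-35), s) = -(-28 - 1*10) = -(-28 - 10) = -1*(-38) = 38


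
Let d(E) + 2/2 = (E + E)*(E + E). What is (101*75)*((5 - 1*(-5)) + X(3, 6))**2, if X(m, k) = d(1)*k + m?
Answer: 7279575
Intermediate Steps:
d(E) = -1 + 4*E**2 (d(E) = -1 + (E + E)*(E + E) = -1 + (2*E)*(2*E) = -1 + 4*E**2)
X(m, k) = m + 3*k (X(m, k) = (-1 + 4*1**2)*k + m = (-1 + 4*1)*k + m = (-1 + 4)*k + m = 3*k + m = m + 3*k)
(101*75)*((5 - 1*(-5)) + X(3, 6))**2 = (101*75)*((5 - 1*(-5)) + (3 + 3*6))**2 = 7575*((5 + 5) + (3 + 18))**2 = 7575*(10 + 21)**2 = 7575*31**2 = 7575*961 = 7279575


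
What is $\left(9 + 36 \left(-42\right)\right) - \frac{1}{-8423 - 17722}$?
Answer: $- \frac{39295934}{26145} \approx -1503.0$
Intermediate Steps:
$\left(9 + 36 \left(-42\right)\right) - \frac{1}{-8423 - 17722} = \left(9 - 1512\right) - \frac{1}{-26145} = -1503 - - \frac{1}{26145} = -1503 + \frac{1}{26145} = - \frac{39295934}{26145}$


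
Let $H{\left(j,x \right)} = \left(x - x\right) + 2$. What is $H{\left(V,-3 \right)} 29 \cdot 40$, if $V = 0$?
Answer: $2320$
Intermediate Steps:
$H{\left(j,x \right)} = 2$ ($H{\left(j,x \right)} = 0 + 2 = 2$)
$H{\left(V,-3 \right)} 29 \cdot 40 = 2 \cdot 29 \cdot 40 = 58 \cdot 40 = 2320$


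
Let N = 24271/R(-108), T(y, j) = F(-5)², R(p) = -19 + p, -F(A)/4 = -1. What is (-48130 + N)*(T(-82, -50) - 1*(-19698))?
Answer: -120980500634/127 ≈ -9.5260e+8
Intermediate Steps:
F(A) = 4 (F(A) = -4*(-1) = 4)
T(y, j) = 16 (T(y, j) = 4² = 16)
N = -24271/127 (N = 24271/(-19 - 108) = 24271/(-127) = 24271*(-1/127) = -24271/127 ≈ -191.11)
(-48130 + N)*(T(-82, -50) - 1*(-19698)) = (-48130 - 24271/127)*(16 - 1*(-19698)) = -6136781*(16 + 19698)/127 = -6136781/127*19714 = -120980500634/127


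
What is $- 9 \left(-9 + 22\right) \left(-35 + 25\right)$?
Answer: $1170$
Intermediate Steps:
$- 9 \left(-9 + 22\right) \left(-35 + 25\right) = - 9 \cdot 13 \left(-10\right) = \left(-9\right) \left(-130\right) = 1170$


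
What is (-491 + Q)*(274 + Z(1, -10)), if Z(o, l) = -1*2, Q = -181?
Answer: -182784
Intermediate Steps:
Z(o, l) = -2
(-491 + Q)*(274 + Z(1, -10)) = (-491 - 181)*(274 - 2) = -672*272 = -182784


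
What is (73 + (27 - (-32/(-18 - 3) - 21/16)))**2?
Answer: 1124193841/112896 ≈ 9957.8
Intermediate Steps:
(73 + (27 - (-32/(-18 - 3) - 21/16)))**2 = (73 + (27 - (-32/(-21) - 21*1/16)))**2 = (73 + (27 - (-32*(-1/21) - 21/16)))**2 = (73 + (27 - (32/21 - 21/16)))**2 = (73 + (27 - 1*71/336))**2 = (73 + (27 - 71/336))**2 = (73 + 9001/336)**2 = (33529/336)**2 = 1124193841/112896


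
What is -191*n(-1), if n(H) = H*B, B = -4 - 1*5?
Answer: -1719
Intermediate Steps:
B = -9 (B = -4 - 5 = -9)
n(H) = -9*H (n(H) = H*(-9) = -9*H)
-191*n(-1) = -(-1719)*(-1) = -191*9 = -1719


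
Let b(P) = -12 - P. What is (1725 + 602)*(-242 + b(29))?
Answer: -658541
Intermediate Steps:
(1725 + 602)*(-242 + b(29)) = (1725 + 602)*(-242 + (-12 - 1*29)) = 2327*(-242 + (-12 - 29)) = 2327*(-242 - 41) = 2327*(-283) = -658541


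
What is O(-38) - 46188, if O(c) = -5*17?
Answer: -46273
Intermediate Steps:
O(c) = -85
O(-38) - 46188 = -85 - 46188 = -46273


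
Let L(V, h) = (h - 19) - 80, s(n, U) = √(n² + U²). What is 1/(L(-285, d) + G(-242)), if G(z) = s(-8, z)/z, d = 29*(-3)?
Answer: -2723226/506505379 + 121*√14657/506505379 ≈ -0.0053476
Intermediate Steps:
s(n, U) = √(U² + n²)
d = -87
L(V, h) = -99 + h (L(V, h) = (-19 + h) - 80 = -99 + h)
G(z) = √(64 + z²)/z (G(z) = √(z² + (-8)²)/z = √(z² + 64)/z = √(64 + z²)/z)
1/(L(-285, d) + G(-242)) = 1/((-99 - 87) + √(64 + (-242)²)/(-242)) = 1/(-186 - √(64 + 58564)/242) = 1/(-186 - √14657/121)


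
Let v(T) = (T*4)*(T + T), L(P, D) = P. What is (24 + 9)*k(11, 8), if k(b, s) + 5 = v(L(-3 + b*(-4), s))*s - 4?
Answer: 4665111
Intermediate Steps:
v(T) = 8*T² (v(T) = (4*T)*(2*T) = 8*T²)
k(b, s) = -9 + 8*s*(-3 - 4*b)² (k(b, s) = -5 + ((8*(-3 + b*(-4))²)*s - 4) = -5 + ((8*(-3 - 4*b)²)*s - 4) = -5 + (8*s*(-3 - 4*b)² - 4) = -5 + (-4 + 8*s*(-3 - 4*b)²) = -9 + 8*s*(-3 - 4*b)²)
(24 + 9)*k(11, 8) = (24 + 9)*(-9 + 8*8*(3 + 4*11)²) = 33*(-9 + 8*8*(3 + 44)²) = 33*(-9 + 8*8*47²) = 33*(-9 + 8*8*2209) = 33*(-9 + 141376) = 33*141367 = 4665111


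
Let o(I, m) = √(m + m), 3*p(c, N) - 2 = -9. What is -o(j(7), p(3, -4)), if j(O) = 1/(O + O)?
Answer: -I*√42/3 ≈ -2.1602*I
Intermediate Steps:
j(O) = 1/(2*O)
p(c, N) = -7/3 (p(c, N) = ⅔ + (⅓)*(-9) = ⅔ - 3 = -7/3)
o(I, m) = √2*√m (o(I, m) = √(2*m) = √2*√m)
-o(j(7), p(3, -4)) = -√2*√(-7/3) = -√2*I*√21/3 = -I*√42/3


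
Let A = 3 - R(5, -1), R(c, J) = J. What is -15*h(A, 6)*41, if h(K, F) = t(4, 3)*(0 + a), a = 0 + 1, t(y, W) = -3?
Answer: 1845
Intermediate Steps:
A = 4 (A = 3 - 1*(-1) = 3 + 1 = 4)
a = 1
h(K, F) = -3 (h(K, F) = -3*(0 + 1) = -3*1 = -3)
-15*h(A, 6)*41 = -15*(-3)*41 = 45*41 = 1845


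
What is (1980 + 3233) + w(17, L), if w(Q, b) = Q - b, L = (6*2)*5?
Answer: 5170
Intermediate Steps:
L = 60 (L = 12*5 = 60)
(1980 + 3233) + w(17, L) = (1980 + 3233) + (17 - 1*60) = 5213 + (17 - 60) = 5213 - 43 = 5170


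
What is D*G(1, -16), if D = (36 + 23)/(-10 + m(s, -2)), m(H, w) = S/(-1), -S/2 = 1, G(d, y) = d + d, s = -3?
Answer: -59/4 ≈ -14.750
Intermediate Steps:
G(d, y) = 2*d
S = -2 (S = -2*1 = -2)
m(H, w) = 2 (m(H, w) = -2/(-1) = -2*(-1) = 2)
D = -59/8 (D = (36 + 23)/(-10 + 2) = 59/(-8) = 59*(-⅛) = -59/8 ≈ -7.3750)
D*G(1, -16) = -59/4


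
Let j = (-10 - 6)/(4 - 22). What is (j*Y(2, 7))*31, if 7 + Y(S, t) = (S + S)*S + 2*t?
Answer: 1240/3 ≈ 413.33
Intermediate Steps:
j = 8/9 (j = -16/(-18) = -16*(-1/18) = 8/9 ≈ 0.88889)
Y(S, t) = -7 + 2*t + 2*S**2 (Y(S, t) = -7 + ((S + S)*S + 2*t) = -7 + ((2*S)*S + 2*t) = -7 + (2*S**2 + 2*t) = -7 + (2*t + 2*S**2) = -7 + 2*t + 2*S**2)
(j*Y(2, 7))*31 = (8*(-7 + 2*7 + 2*2**2)/9)*31 = (8*(-7 + 14 + 2*4)/9)*31 = (8*(-7 + 14 + 8)/9)*31 = ((8/9)*15)*31 = (40/3)*31 = 1240/3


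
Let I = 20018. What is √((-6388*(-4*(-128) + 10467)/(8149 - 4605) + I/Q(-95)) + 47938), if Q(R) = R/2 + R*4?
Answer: √1791801733200430/252510 ≈ 167.64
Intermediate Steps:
Q(R) = 9*R/2 (Q(R) = R*(½) + 4*R = R/2 + 4*R = 9*R/2)
√((-6388*(-4*(-128) + 10467)/(8149 - 4605) + I/Q(-95)) + 47938) = √((-6388*(-4*(-128) + 10467)/(8149 - 4605) + 20018/(((9/2)*(-95)))) + 47938) = √((-6388/(3544/(512 + 10467)) + 20018/(-855/2)) + 47938) = √((-6388/(3544/10979) + 20018*(-2/855)) + 47938) = √((-6388/(3544*(1/10979)) - 40036/855) + 47938) = √((-6388/3544/10979 - 40036/855) + 47938) = √((-6388*10979/3544 - 40036/855) + 47938) = √((-17533463/886 - 40036/855) + 47938) = √(-15026582761/757530 + 47938) = √(21287890379/757530) = √1791801733200430/252510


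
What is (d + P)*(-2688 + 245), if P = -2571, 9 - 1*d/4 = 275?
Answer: 8880305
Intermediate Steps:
d = -1064 (d = 36 - 4*275 = 36 - 1100 = -1064)
(d + P)*(-2688 + 245) = (-1064 - 2571)*(-2688 + 245) = -3635*(-2443) = 8880305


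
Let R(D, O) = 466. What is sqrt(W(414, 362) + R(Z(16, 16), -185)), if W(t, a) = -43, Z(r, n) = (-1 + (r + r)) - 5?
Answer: 3*sqrt(47) ≈ 20.567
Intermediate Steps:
Z(r, n) = -6 + 2*r (Z(r, n) = (-1 + 2*r) - 5 = -6 + 2*r)
sqrt(W(414, 362) + R(Z(16, 16), -185)) = sqrt(-43 + 466) = sqrt(423) = 3*sqrt(47)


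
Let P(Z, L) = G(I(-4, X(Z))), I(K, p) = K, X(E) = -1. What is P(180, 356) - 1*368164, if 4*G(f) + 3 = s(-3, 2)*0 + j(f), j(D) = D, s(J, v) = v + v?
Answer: -1472663/4 ≈ -3.6817e+5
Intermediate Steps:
s(J, v) = 2*v
G(f) = -3/4 + f/4 (G(f) = -3/4 + ((2*2)*0 + f)/4 = -3/4 + (4*0 + f)/4 = -3/4 + (0 + f)/4 = -3/4 + f/4)
P(Z, L) = -7/4 (P(Z, L) = -3/4 + (1/4)*(-4) = -3/4 - 1 = -7/4)
P(180, 356) - 1*368164 = -7/4 - 1*368164 = -7/4 - 368164 = -1472663/4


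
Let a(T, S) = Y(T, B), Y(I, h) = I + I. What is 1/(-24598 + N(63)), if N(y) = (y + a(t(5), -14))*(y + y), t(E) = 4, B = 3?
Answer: -1/15652 ≈ -6.3890e-5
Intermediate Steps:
Y(I, h) = 2*I
a(T, S) = 2*T
N(y) = 2*y*(8 + y) (N(y) = (y + 2*4)*(y + y) = (y + 8)*(2*y) = (8 + y)*(2*y) = 2*y*(8 + y))
1/(-24598 + N(63)) = 1/(-24598 + 2*63*(8 + 63)) = 1/(-24598 + 2*63*71) = 1/(-24598 + 8946) = 1/(-15652) = -1/15652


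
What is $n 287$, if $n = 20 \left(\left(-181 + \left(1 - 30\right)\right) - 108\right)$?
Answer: $-1825320$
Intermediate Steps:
$n = -6360$ ($n = 20 \left(\left(-181 + \left(1 - 30\right)\right) - 108\right) = 20 \left(\left(-181 - 29\right) - 108\right) = 20 \left(-210 - 108\right) = 20 \left(-318\right) = -6360$)
$n 287 = \left(-6360\right) 287 = -1825320$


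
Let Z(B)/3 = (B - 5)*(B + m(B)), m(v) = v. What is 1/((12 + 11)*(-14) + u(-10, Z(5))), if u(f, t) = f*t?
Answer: -1/322 ≈ -0.0031056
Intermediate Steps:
Z(B) = 6*B*(-5 + B) (Z(B) = 3*((B - 5)*(B + B)) = 3*((-5 + B)*(2*B)) = 3*(2*B*(-5 + B)) = 6*B*(-5 + B))
1/((12 + 11)*(-14) + u(-10, Z(5))) = 1/((12 + 11)*(-14) - 60*5*(-5 + 5)) = 1/(23*(-14) - 60*5*0) = 1/(-322 - 10*0) = 1/(-322 + 0) = 1/(-322) = -1/322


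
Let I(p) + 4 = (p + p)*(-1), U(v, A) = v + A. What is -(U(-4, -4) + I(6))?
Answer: 24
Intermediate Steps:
U(v, A) = A + v
I(p) = -4 - 2*p (I(p) = -4 + (p + p)*(-1) = -4 + (2*p)*(-1) = -4 - 2*p)
-(U(-4, -4) + I(6)) = -((-4 - 4) + (-4 - 2*6)) = -(-8 + (-4 - 12)) = -(-8 - 16) = -1*(-24) = 24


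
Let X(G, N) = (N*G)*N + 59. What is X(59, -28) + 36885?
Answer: 83200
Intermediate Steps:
X(G, N) = 59 + G*N**2 (X(G, N) = (G*N)*N + 59 = G*N**2 + 59 = 59 + G*N**2)
X(59, -28) + 36885 = (59 + 59*(-28)**2) + 36885 = (59 + 59*784) + 36885 = (59 + 46256) + 36885 = 46315 + 36885 = 83200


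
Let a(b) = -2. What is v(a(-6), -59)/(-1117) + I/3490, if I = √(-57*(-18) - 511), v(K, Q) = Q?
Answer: 59/1117 + √515/3490 ≈ 0.059323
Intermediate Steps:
I = √515 (I = √(1026 - 511) = √515 ≈ 22.694)
v(a(-6), -59)/(-1117) + I/3490 = -59/(-1117) + √515/3490 = -59*(-1/1117) + √515*(1/3490) = 59/1117 + √515/3490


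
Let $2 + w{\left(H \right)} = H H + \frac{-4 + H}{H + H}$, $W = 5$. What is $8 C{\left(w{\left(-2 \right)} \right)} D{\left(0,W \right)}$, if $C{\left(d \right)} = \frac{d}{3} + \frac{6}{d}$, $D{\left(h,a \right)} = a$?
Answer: $\frac{2420}{21} \approx 115.24$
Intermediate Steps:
$w{\left(H \right)} = -2 + H^{2} + \frac{-4 + H}{2 H}$ ($w{\left(H \right)} = -2 + \left(H H + \frac{-4 + H}{H + H}\right) = -2 + \left(H^{2} + \frac{-4 + H}{2 H}\right) = -2 + H^{2} + \frac{-4 + H}{2 H}$)
$C{\left(d \right)} = \frac{6}{d} + \frac{d}{3}$ ($C{\left(d \right)} = d \frac{1}{3} + \frac{6}{d} = \frac{d}{3} + \frac{6}{d} = \frac{6}{d} + \frac{d}{3}$)
$8 C{\left(w{\left(-2 \right)} \right)} D{\left(0,W \right)} = 8 \left(\frac{6}{- \frac{3}{2} + \left(-2\right)^{2} - \frac{2}{-2}} + \frac{- \frac{3}{2} + \left(-2\right)^{2} - \frac{2}{-2}}{3}\right) 5 = 8 \left(\frac{6}{- \frac{3}{2} + 4 - -1} + \frac{- \frac{3}{2} + 4 - -1}{3}\right) 5 = 8 \left(\frac{6}{- \frac{3}{2} + 4 + 1} + \frac{- \frac{3}{2} + 4 + 1}{3}\right) 5 = 8 \left(\frac{6}{\frac{7}{2}} + \frac{1}{3} \cdot \frac{7}{2}\right) 5 = 8 \left(6 \cdot \frac{2}{7} + \frac{7}{6}\right) 5 = 8 \left(\frac{12}{7} + \frac{7}{6}\right) 5 = 8 \cdot \frac{121}{42} \cdot 5 = \frac{484}{21} \cdot 5 = \frac{2420}{21}$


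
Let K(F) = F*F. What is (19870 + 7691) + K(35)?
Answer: 28786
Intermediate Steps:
K(F) = F²
(19870 + 7691) + K(35) = (19870 + 7691) + 35² = 27561 + 1225 = 28786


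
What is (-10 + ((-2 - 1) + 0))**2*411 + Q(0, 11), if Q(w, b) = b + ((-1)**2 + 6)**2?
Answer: 69519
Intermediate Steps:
Q(w, b) = 49 + b (Q(w, b) = b + (1 + 6)**2 = b + 7**2 = b + 49 = 49 + b)
(-10 + ((-2 - 1) + 0))**2*411 + Q(0, 11) = (-10 + ((-2 - 1) + 0))**2*411 + (49 + 11) = (-10 + (-3 + 0))**2*411 + 60 = (-10 - 3)**2*411 + 60 = (-13)**2*411 + 60 = 169*411 + 60 = 69459 + 60 = 69519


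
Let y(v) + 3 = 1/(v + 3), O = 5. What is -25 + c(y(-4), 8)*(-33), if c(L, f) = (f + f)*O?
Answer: -2665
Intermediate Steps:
y(v) = -3 + 1/(3 + v) (y(v) = -3 + 1/(v + 3) = -3 + 1/(3 + v))
c(L, f) = 10*f (c(L, f) = (f + f)*5 = (2*f)*5 = 10*f)
-25 + c(y(-4), 8)*(-33) = -25 + (10*8)*(-33) = -25 + 80*(-33) = -25 - 2640 = -2665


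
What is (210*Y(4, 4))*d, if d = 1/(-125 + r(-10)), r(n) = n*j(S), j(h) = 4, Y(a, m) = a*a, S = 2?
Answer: -224/11 ≈ -20.364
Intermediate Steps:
Y(a, m) = a²
r(n) = 4*n (r(n) = n*4 = 4*n)
d = -1/165 (d = 1/(-125 + 4*(-10)) = 1/(-125 - 40) = 1/(-165) = -1/165 ≈ -0.0060606)
(210*Y(4, 4))*d = (210*4²)*(-1/165) = (210*16)*(-1/165) = 3360*(-1/165) = -224/11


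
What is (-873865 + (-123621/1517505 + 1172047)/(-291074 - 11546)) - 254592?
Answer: -86370018511465969/76537893850 ≈ -1.1285e+6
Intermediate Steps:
(-873865 + (-123621/1517505 + 1172047)/(-291074 - 11546)) - 254592 = (-873865 + (-123621*1/1517505 + 1172047)/(-302620)) - 254592 = (-873865 + (-41207/505835 + 1172047)*(-1/302620)) - 254592 = (-873865 + (592862353038/505835)*(-1/302620)) - 254592 = (-873865 - 296431176519/76537893850) - 254592 = -66884083040406769/76537893850 - 254592 = -86370018511465969/76537893850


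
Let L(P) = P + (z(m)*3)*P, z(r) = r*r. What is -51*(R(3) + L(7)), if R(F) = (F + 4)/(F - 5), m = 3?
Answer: -19635/2 ≈ -9817.5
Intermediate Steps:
z(r) = r²
R(F) = (4 + F)/(-5 + F)
L(P) = 28*P (L(P) = P + (3²*3)*P = P + (9*3)*P = P + 27*P = 28*P)
-51*(R(3) + L(7)) = -51*((4 + 3)/(-5 + 3) + 28*7) = -51*(7/(-2) + 196) = -51*(-½*7 + 196) = -51*(-7/2 + 196) = -51*385/2 = -19635/2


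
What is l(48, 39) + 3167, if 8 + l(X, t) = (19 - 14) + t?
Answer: 3203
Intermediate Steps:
l(X, t) = -3 + t (l(X, t) = -8 + ((19 - 14) + t) = -8 + (5 + t) = -3 + t)
l(48, 39) + 3167 = (-3 + 39) + 3167 = 36 + 3167 = 3203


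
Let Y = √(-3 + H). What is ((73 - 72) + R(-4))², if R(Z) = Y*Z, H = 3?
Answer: 1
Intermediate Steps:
Y = 0 (Y = √(-3 + 3) = √0 = 0)
R(Z) = 0 (R(Z) = 0*Z = 0)
((73 - 72) + R(-4))² = ((73 - 72) + 0)² = (1 + 0)² = 1² = 1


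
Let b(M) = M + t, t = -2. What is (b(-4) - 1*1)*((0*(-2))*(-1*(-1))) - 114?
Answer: -114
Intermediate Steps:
b(M) = -2 + M (b(M) = M - 2 = -2 + M)
(b(-4) - 1*1)*((0*(-2))*(-1*(-1))) - 114 = ((-2 - 4) - 1*1)*((0*(-2))*(-1*(-1))) - 114 = (-6 - 1)*(0*1) - 114 = -7*0 - 114 = 0 - 114 = -114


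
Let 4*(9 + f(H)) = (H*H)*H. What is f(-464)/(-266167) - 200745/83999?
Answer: 185853482840/2032523803 ≈ 91.440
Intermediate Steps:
f(H) = -9 + H³/4 (f(H) = -9 + ((H*H)*H)/4 = -9 + (H²*H)/4 = -9 + H³/4)
f(-464)/(-266167) - 200745/83999 = (-9 + (¼)*(-464)³)/(-266167) - 200745/83999 = (-9 + (¼)*(-99897344))*(-1/266167) - 200745*1/83999 = (-9 - 24974336)*(-1/266167) - 200745/83999 = -24974345*(-1/266167) - 200745/83999 = 2270395/24197 - 200745/83999 = 185853482840/2032523803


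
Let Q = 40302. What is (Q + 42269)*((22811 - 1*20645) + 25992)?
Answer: 2325034218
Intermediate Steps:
(Q + 42269)*((22811 - 1*20645) + 25992) = (40302 + 42269)*((22811 - 1*20645) + 25992) = 82571*((22811 - 20645) + 25992) = 82571*(2166 + 25992) = 82571*28158 = 2325034218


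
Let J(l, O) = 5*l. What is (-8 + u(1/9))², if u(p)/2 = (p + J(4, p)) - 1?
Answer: 73984/81 ≈ 913.38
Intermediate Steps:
u(p) = 38 + 2*p (u(p) = 2*((p + 5*4) - 1) = 2*((p + 20) - 1) = 2*((20 + p) - 1) = 2*(19 + p) = 38 + 2*p)
(-8 + u(1/9))² = (-8 + (38 + 2/9))² = (-8 + 344/9)² = (272/9)² = 73984/81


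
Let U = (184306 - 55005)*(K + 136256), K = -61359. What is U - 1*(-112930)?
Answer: 9684369927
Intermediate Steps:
U = 9684256997 (U = (184306 - 55005)*(-61359 + 136256) = 129301*74897 = 9684256997)
U - 1*(-112930) = 9684256997 - 1*(-112930) = 9684256997 + 112930 = 9684369927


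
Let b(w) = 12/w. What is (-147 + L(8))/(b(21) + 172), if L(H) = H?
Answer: -973/1208 ≈ -0.80546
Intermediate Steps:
(-147 + L(8))/(b(21) + 172) = (-147 + 8)/(12/21 + 172) = -139/(12*(1/21) + 172) = -139/(4/7 + 172) = -139/1208/7 = -139*7/1208 = -973/1208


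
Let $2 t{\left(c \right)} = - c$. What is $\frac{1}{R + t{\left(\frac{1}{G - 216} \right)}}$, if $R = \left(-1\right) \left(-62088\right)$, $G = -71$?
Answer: $\frac{574}{35638513} \approx 1.6106 \cdot 10^{-5}$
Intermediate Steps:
$t{\left(c \right)} = - \frac{c}{2}$ ($t{\left(c \right)} = \frac{\left(-1\right) c}{2} = - \frac{c}{2}$)
$R = 62088$
$\frac{1}{R + t{\left(\frac{1}{G - 216} \right)}} = \frac{1}{62088 - \frac{1}{2 \left(-71 - 216\right)}} = \frac{1}{62088 - \frac{1}{2 \left(-287\right)}} = \frac{1}{62088 - - \frac{1}{574}} = \frac{1}{62088 + \frac{1}{574}} = \frac{1}{\frac{35638513}{574}} = \frac{574}{35638513}$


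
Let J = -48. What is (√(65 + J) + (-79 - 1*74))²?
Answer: (153 - √17)² ≈ 22164.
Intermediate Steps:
(√(65 + J) + (-79 - 1*74))² = (√(65 - 48) + (-79 - 1*74))² = (√17 + (-79 - 74))² = (√17 - 153)² = (-153 + √17)²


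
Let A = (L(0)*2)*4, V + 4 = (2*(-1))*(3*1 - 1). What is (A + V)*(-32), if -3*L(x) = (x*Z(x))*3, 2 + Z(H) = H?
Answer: 256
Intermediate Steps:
Z(H) = -2 + H
V = -8 (V = -4 + (2*(-1))*(3*1 - 1) = -4 - 2*(3 - 1) = -4 - 2*2 = -4 - 4 = -8)
L(x) = -x*(-2 + x) (L(x) = -x*(-2 + x)*3/3 = -x*(-2 + x))
A = 0 (A = ((0*(2 - 1*0))*2)*4 = ((0*(2 + 0))*2)*4 = ((0*2)*2)*4 = (0*2)*4 = 0*4 = 0)
(A + V)*(-32) = (0 - 8)*(-32) = -8*(-32) = 256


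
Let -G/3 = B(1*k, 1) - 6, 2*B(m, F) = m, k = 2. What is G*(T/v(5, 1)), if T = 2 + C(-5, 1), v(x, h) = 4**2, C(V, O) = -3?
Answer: -15/16 ≈ -0.93750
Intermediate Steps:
v(x, h) = 16
T = -1 (T = 2 - 3 = -1)
B(m, F) = m/2
G = 15 (G = -3*((1*2)/2 - 6) = -3*((1/2)*2 - 6) = -3*(1 - 6) = -3*(-5) = 15)
G*(T/v(5, 1)) = 15*(-1/16) = -15/16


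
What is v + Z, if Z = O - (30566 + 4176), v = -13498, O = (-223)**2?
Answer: 1489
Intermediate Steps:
O = 49729
Z = 14987 (Z = 49729 - (30566 + 4176) = 49729 - 1*34742 = 49729 - 34742 = 14987)
v + Z = -13498 + 14987 = 1489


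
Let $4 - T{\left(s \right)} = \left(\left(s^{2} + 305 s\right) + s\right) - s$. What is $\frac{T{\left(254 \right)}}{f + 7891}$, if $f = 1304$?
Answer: $- \frac{141982}{9195} \approx -15.441$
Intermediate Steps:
$T{\left(s \right)} = 4 - s^{2} - 305 s$ ($T{\left(s \right)} = 4 - \left(\left(\left(s^{2} + 305 s\right) + s\right) - s\right) = 4 - \left(\left(s^{2} + 306 s\right) - s\right) = 4 - \left(s^{2} + 305 s\right) = 4 - s^{2} - 305 s$)
$\frac{T{\left(254 \right)}}{f + 7891} = \frac{4 - 254^{2} - 77470}{1304 + 7891} = \frac{4 - 64516 - 77470}{9195} = \left(4 - 64516 - 77470\right) \frac{1}{9195} = \left(-141982\right) \frac{1}{9195} = - \frac{141982}{9195}$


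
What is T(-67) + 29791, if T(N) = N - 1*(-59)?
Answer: 29783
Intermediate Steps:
T(N) = 59 + N (T(N) = N + 59 = 59 + N)
T(-67) + 29791 = (59 - 67) + 29791 = -8 + 29791 = 29783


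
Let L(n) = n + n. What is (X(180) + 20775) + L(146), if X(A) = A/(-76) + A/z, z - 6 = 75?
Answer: 3602432/171 ≈ 21067.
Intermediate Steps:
z = 81 (z = 6 + 75 = 81)
L(n) = 2*n
X(A) = -5*A/6156 (X(A) = A/(-76) + A/81 = A*(-1/76) + A*(1/81) = -A/76 + A/81 = -5*A/6156)
(X(180) + 20775) + L(146) = (-5/6156*180 + 20775) + 2*146 = (-25/171 + 20775) + 292 = 3552500/171 + 292 = 3602432/171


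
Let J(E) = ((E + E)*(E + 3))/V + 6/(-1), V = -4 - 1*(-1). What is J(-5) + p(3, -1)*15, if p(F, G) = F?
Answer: 97/3 ≈ 32.333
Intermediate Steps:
V = -3 (V = -4 + 1 = -3)
J(E) = -6 - 2*E*(3 + E)/3 (J(E) = ((E + E)*(E + 3))/(-3) + 6/(-1) = ((2*E)*(3 + E))*(-1/3) + 6*(-1) = (2*E*(3 + E))*(-1/3) - 6 = -2*E*(3 + E)/3 - 6 = -6 - 2*E*(3 + E)/3)
J(-5) + p(3, -1)*15 = (-6 - 2*(-5) - 2/3*(-5)**2) + 3*15 = (-6 + 10 - 2/3*25) + 45 = (-6 + 10 - 50/3) + 45 = -38/3 + 45 = 97/3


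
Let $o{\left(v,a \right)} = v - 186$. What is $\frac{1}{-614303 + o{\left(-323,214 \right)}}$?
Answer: $- \frac{1}{614812} \approx -1.6265 \cdot 10^{-6}$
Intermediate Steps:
$o{\left(v,a \right)} = -186 + v$
$\frac{1}{-614303 + o{\left(-323,214 \right)}} = \frac{1}{-614303 - 509} = \frac{1}{-614812} = - \frac{1}{614812}$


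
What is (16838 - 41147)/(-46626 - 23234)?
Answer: 24309/69860 ≈ 0.34797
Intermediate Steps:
(16838 - 41147)/(-46626 - 23234) = -24309/(-69860) = -24309*(-1/69860) = 24309/69860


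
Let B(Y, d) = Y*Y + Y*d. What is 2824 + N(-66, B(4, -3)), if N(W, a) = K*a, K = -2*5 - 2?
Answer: 2776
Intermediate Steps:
K = -12 (K = -10 - 2 = -12)
B(Y, d) = Y² + Y*d
N(W, a) = -12*a
2824 + N(-66, B(4, -3)) = 2824 - 48*(4 - 3) = 2824 - 48 = 2776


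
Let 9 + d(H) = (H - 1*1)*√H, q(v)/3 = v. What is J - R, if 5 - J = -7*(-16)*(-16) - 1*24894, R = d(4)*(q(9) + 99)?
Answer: 27069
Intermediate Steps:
q(v) = 3*v
d(H) = -9 + √H*(-1 + H) (d(H) = -9 + (H - 1*1)*√H = -9 + (H - 1)*√H = -9 + (-1 + H)*√H = -9 + √H*(-1 + H))
R = -378 (R = (-9 + 4^(3/2) - √4)*(3*9 + 99) = (-9 + 8 - 1*2)*(27 + 99) = (-9 + 8 - 2)*126 = -3*126 = -378)
J = 26691 (J = 5 - (-7*(-16)*(-16) - 1*24894) = 5 - (112*(-16) - 24894) = 5 - (-1792 - 24894) = 5 - 1*(-26686) = 5 + 26686 = 26691)
J - R = 26691 - 1*(-378) = 26691 + 378 = 27069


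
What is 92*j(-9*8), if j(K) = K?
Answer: -6624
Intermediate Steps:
92*j(-9*8) = 92*(-9*8) = 92*(-72) = -6624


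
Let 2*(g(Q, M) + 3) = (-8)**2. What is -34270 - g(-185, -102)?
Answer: -34299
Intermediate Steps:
g(Q, M) = 29 (g(Q, M) = -3 + (1/2)*(-8)**2 = -3 + (1/2)*64 = -3 + 32 = 29)
-34270 - g(-185, -102) = -34270 - 1*29 = -34270 - 29 = -34299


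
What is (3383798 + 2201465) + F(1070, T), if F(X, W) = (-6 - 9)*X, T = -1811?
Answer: 5569213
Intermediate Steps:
F(X, W) = -15*X
(3383798 + 2201465) + F(1070, T) = (3383798 + 2201465) - 15*1070 = 5585263 - 16050 = 5569213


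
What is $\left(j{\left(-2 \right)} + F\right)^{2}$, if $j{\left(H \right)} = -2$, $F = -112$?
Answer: $12996$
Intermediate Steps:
$\left(j{\left(-2 \right)} + F\right)^{2} = \left(-2 - 112\right)^{2} = \left(-114\right)^{2} = 12996$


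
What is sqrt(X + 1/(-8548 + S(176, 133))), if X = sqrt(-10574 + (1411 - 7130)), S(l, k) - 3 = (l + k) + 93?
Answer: sqrt(-8143 + 66308449*I*sqrt(16293))/8143 ≈ 7.9889 + 7.9889*I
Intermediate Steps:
S(l, k) = 96 + k + l (S(l, k) = 3 + ((l + k) + 93) = 3 + ((k + l) + 93) = 3 + (93 + k + l) = 96 + k + l)
X = I*sqrt(16293) (X = sqrt(-10574 - 5719) = sqrt(-16293) = I*sqrt(16293) ≈ 127.64*I)
sqrt(X + 1/(-8548 + S(176, 133))) = sqrt(I*sqrt(16293) + 1/(-8548 + (96 + 133 + 176))) = sqrt(I*sqrt(16293) + 1/(-8548 + 405)) = sqrt(I*sqrt(16293) + 1/(-8143)) = sqrt(I*sqrt(16293) - 1/8143) = sqrt(-1/8143 + I*sqrt(16293))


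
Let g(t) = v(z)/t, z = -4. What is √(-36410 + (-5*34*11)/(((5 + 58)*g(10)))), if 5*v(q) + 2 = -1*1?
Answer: I*√142547790/63 ≈ 189.51*I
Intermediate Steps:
v(q) = -⅗ (v(q) = -⅖ + (-1*1)/5 = -⅖ + (⅕)*(-1) = -⅖ - ⅕ = -⅗)
g(t) = -3/(5*t)
√(-36410 + (-5*34*11)/(((5 + 58)*g(10)))) = √(-36410 + (-5*34*11)/(((5 + 58)*(-⅗/10)))) = √(-36410 + (-170*11)/((63*(-⅗*⅒)))) = √(-36410 - 1870/(63*(-3/50))) = √(-36410 - 1870/(-189/50)) = √(-36410 - 1870*(-50/189)) = √(-36410 + 93500/189) = √(-6787990/189) = I*√142547790/63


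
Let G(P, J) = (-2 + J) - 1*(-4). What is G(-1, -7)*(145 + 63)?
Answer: -1040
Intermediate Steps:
G(P, J) = 2 + J (G(P, J) = (-2 + J) + 4 = 2 + J)
G(-1, -7)*(145 + 63) = (2 - 7)*(145 + 63) = -5*208 = -1040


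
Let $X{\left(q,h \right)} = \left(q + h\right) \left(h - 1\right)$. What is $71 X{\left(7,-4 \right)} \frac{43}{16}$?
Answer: $- \frac{45795}{16} \approx -2862.2$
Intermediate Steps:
$X{\left(q,h \right)} = \left(-1 + h\right) \left(h + q\right)$ ($X{\left(q,h \right)} = \left(h + q\right) \left(-1 + h\right) = \left(-1 + h\right) \left(h + q\right)$)
$71 X{\left(7,-4 \right)} \frac{43}{16} = 71 \left(\left(-4\right)^{2} - -4 - 7 - 28\right) \frac{43}{16} = 71 \left(16 + 4 - 7 - 28\right) 43 \cdot \frac{1}{16} = 71 \left(-15\right) \frac{43}{16} = \left(-1065\right) \frac{43}{16} = - \frac{45795}{16}$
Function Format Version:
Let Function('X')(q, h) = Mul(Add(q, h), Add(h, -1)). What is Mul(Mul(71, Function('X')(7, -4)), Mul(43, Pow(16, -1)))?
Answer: Rational(-45795, 16) ≈ -2862.2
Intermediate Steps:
Function('X')(q, h) = Mul(Add(-1, h), Add(h, q)) (Function('X')(q, h) = Mul(Add(h, q), Add(-1, h)) = Mul(Add(-1, h), Add(h, q)))
Mul(Mul(71, Function('X')(7, -4)), Mul(43, Pow(16, -1))) = Mul(Mul(71, Add(Pow(-4, 2), Mul(-1, -4), Mul(-1, 7), Mul(-4, 7))), Mul(43, Pow(16, -1))) = Mul(Mul(71, Add(16, 4, -7, -28)), Mul(43, Rational(1, 16))) = Mul(Mul(71, -15), Rational(43, 16)) = Mul(-1065, Rational(43, 16)) = Rational(-45795, 16)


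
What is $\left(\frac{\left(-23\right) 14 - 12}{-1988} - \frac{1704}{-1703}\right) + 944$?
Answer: $\frac{1599964385}{1692782} \approx 945.17$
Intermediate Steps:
$\left(\frac{\left(-23\right) 14 - 12}{-1988} - \frac{1704}{-1703}\right) + 944 = \left(\left(-322 - 12\right) \left(- \frac{1}{1988}\right) - - \frac{1704}{1703}\right) + 944 = \left(\left(-334\right) \left(- \frac{1}{1988}\right) + \frac{1704}{1703}\right) + 944 = \left(\frac{167}{994} + \frac{1704}{1703}\right) + 944 = \frac{1978177}{1692782} + 944 = \frac{1599964385}{1692782}$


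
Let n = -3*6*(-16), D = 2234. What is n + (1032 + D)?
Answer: 3554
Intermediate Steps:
n = 288 (n = -18*(-16) = 288)
n + (1032 + D) = 288 + (1032 + 2234) = 288 + 3266 = 3554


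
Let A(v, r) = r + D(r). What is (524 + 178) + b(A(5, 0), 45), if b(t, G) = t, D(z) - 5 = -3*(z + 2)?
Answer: 701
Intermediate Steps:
D(z) = -1 - 3*z (D(z) = 5 - 3*(z + 2) = 5 - 3*(2 + z) = 5 + (-6 - 3*z) = -1 - 3*z)
A(v, r) = -1 - 2*r (A(v, r) = r + (-1 - 3*r) = -1 - 2*r)
(524 + 178) + b(A(5, 0), 45) = (524 + 178) + (-1 - 2*0) = 702 + (-1 + 0) = 702 - 1 = 701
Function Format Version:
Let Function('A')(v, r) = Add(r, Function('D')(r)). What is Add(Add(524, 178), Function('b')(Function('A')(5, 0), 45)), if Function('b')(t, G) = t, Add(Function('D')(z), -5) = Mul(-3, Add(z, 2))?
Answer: 701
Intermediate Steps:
Function('D')(z) = Add(-1, Mul(-3, z)) (Function('D')(z) = Add(5, Mul(-3, Add(z, 2))) = Add(5, Mul(-3, Add(2, z))) = Add(5, Add(-6, Mul(-3, z))) = Add(-1, Mul(-3, z)))
Function('A')(v, r) = Add(-1, Mul(-2, r)) (Function('A')(v, r) = Add(r, Add(-1, Mul(-3, r))) = Add(-1, Mul(-2, r)))
Add(Add(524, 178), Function('b')(Function('A')(5, 0), 45)) = Add(Add(524, 178), Add(-1, Mul(-2, 0))) = Add(702, Add(-1, 0)) = Add(702, -1) = 701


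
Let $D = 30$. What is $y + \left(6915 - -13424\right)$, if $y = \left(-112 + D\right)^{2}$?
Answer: $27063$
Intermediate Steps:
$y = 6724$ ($y = \left(-112 + 30\right)^{2} = \left(-82\right)^{2} = 6724$)
$y + \left(6915 - -13424\right) = 6724 + \left(6915 - -13424\right) = 6724 + \left(6915 + 13424\right) = 6724 + 20339 = 27063$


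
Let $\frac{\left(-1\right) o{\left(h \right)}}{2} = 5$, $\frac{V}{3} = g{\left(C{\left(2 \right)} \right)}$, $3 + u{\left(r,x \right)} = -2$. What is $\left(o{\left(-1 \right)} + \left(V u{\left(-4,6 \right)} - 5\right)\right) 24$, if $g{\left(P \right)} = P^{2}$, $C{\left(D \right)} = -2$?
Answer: $-1800$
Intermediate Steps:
$u{\left(r,x \right)} = -5$ ($u{\left(r,x \right)} = -3 - 2 = -5$)
$V = 12$ ($V = 3 \left(-2\right)^{2} = 3 \cdot 4 = 12$)
$o{\left(h \right)} = -10$ ($o{\left(h \right)} = \left(-2\right) 5 = -10$)
$\left(o{\left(-1 \right)} + \left(V u{\left(-4,6 \right)} - 5\right)\right) 24 = \left(-10 + \left(12 \left(-5\right) - 5\right)\right) 24 = \left(-10 - 65\right) 24 = \left(-75\right) 24 = -1800$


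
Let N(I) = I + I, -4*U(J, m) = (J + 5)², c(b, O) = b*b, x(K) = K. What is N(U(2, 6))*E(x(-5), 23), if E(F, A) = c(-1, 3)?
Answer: -49/2 ≈ -24.500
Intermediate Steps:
c(b, O) = b²
E(F, A) = 1 (E(F, A) = (-1)² = 1)
U(J, m) = -(5 + J)²/4 (U(J, m) = -(J + 5)²/4 = -(5 + J)²/4)
N(I) = 2*I
N(U(2, 6))*E(x(-5), 23) = (2*(-(5 + 2)²/4))*1 = (2*(-¼*7²))*1 = (2*(-¼*49))*1 = (2*(-49/4))*1 = -49/2*1 = -49/2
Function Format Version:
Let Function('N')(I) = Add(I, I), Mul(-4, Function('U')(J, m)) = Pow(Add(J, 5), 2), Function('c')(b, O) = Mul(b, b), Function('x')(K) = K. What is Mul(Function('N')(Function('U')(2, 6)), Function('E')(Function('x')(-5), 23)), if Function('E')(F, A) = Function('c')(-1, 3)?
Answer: Rational(-49, 2) ≈ -24.500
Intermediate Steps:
Function('c')(b, O) = Pow(b, 2)
Function('E')(F, A) = 1 (Function('E')(F, A) = Pow(-1, 2) = 1)
Function('U')(J, m) = Mul(Rational(-1, 4), Pow(Add(5, J), 2)) (Function('U')(J, m) = Mul(Rational(-1, 4), Pow(Add(J, 5), 2)) = Mul(Rational(-1, 4), Pow(Add(5, J), 2)))
Function('N')(I) = Mul(2, I)
Mul(Function('N')(Function('U')(2, 6)), Function('E')(Function('x')(-5), 23)) = Mul(Mul(2, Mul(Rational(-1, 4), Pow(Add(5, 2), 2))), 1) = Mul(Mul(2, Mul(Rational(-1, 4), Pow(7, 2))), 1) = Mul(Mul(2, Mul(Rational(-1, 4), 49)), 1) = Mul(Mul(2, Rational(-49, 4)), 1) = Mul(Rational(-49, 2), 1) = Rational(-49, 2)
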